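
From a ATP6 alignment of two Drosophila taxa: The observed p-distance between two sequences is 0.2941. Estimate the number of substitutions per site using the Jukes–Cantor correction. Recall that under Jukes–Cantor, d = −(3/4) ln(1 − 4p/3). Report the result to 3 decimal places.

0.373

d = −(3/4) ln(1 − 4p/3) = −0.75 ln(1 − 0.392133) = −0.75 ln(0.607867)
  = −0.75 × (-0.497799) = 0.373349 substitutions/site.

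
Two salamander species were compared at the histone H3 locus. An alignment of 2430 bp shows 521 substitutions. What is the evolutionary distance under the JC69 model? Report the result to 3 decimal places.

0.253

p = 521/2430 ≈ 0.214403.
d = −(3/4) ln(1 − 4p/3) = −0.75 ln(1 − 0.285871) = −0.75 ln(0.714129)
  = −0.75 × (-0.336692) = 0.252519 substitutions/site.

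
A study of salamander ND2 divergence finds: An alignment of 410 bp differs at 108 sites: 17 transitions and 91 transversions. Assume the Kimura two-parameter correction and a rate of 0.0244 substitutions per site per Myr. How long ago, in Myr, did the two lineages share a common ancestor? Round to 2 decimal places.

6.73

P = 17/410 ≈ 0.041463 and Q = 91/410 ≈ 0.221951.
Under the Kimura two-parameter model, d = −½ ln(1 − 2P − Q) − ¼ ln(1 − 2Q).
1 − 2P − Q = 0.695123, giving −½ ln(0.695123) = 0.181833.
1 − 2Q = 0.556098, giving −¼ ln(0.556098) = 0.146703.
d = 0.181833 + 0.146703 = 0.328536.
Under a molecular clock d = 2μt, so t = d/(2μ) = 0.328536 / (2 × 0.0244) = 6.73 Myr.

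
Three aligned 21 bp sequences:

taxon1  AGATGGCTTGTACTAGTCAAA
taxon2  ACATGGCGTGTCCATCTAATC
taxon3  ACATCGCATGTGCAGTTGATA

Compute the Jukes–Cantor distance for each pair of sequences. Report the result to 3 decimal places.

d(taxon1,taxon2) = 0.635, d(taxon1,taxon3) = 0.635, d(taxon2,taxon3) = 0.441

taxon1–taxon2: 9/21 sites differ → p ≈ 0.428571, d = −0.75 ln(1 − 0.571428) = 0.635472 ≈ 0.635.
taxon1–taxon3: 9/21 sites differ → p ≈ 0.428571, d = −0.75 ln(1 − 0.571428) = 0.635472 ≈ 0.635.
taxon2–taxon3: 7/21 sites differ → p ≈ 0.333333, d = −0.75 ln(1 − 0.444444) = 0.440839 ≈ 0.441.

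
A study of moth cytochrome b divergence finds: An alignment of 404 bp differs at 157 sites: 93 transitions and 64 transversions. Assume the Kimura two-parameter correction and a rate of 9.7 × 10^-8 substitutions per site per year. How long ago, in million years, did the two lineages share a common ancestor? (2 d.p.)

P = 93/404 ≈ 0.230198 and Q = 64/404 ≈ 0.158416.
Under the Kimura two-parameter model, d = −½ ln(1 − 2P − Q) − ¼ ln(1 − 2Q).
1 − 2P − Q = 0.381188, giving −½ ln(0.381188) = 0.482231.
1 − 2Q = 0.683168, giving −¼ ln(0.683168) = 0.095254.
d = 0.482231 + 0.095254 = 0.577485.
Under a molecular clock d = 2μt, so t = d/(2μ) = 0.577485 / (2 × 9.7 × 10^-8) = 2.98 million years.

2.98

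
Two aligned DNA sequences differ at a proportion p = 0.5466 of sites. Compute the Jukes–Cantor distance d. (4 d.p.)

0.9787

d = −(3/4) ln(1 − 4p/3) = −0.75 ln(1 − 0.7288) = −0.75 ln(0.2712)
  = −0.75 × (-1.304899) = 0.978674 substitutions/site.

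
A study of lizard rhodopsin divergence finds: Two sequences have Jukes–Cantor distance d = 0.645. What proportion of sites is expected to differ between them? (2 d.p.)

0.43

p = (3/4)(1 − e^(−4d/3)) = 0.75 × (1 − e^(-0.86)) = 0.75 × (1 − 0.423162) = 0.432629.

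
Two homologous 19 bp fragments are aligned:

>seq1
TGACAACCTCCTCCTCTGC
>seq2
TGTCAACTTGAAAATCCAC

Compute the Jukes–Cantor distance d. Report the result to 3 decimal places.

The sequences differ at 9 of 19 sites (3, 8, 10, 11, 12, 13, 14, 17, 18), so p = 9/19 ≈ 0.473684.
d = −(3/4) ln(1 − 4p/3) = −0.75 ln(1 − 0.631579) = −0.75 ln(0.368421)
  = −0.75 × (-0.998529) = 0.748897 substitutions/site.

0.749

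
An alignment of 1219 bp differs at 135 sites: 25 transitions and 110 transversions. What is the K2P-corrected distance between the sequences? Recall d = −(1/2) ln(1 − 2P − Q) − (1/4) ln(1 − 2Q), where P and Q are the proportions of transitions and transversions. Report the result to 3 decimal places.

P = 25/1219 ≈ 0.020509 and Q = 110/1219 ≈ 0.090238.
Under the Kimura two-parameter model, d = −½ ln(1 − 2P − Q) − ¼ ln(1 − 2Q).
1 − 2P − Q = 0.868744, giving −½ ln(0.868744) = 0.070353.
1 − 2Q = 0.819524, giving −¼ ln(0.819524) = 0.049758.
d = 0.070353 + 0.049758 = 0.120111.

0.120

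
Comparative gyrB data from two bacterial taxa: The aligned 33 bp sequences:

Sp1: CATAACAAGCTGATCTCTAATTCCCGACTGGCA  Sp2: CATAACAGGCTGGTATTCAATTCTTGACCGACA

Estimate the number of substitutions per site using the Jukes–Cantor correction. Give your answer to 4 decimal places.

0.3390

The sequences differ at 9 of 33 sites (8, 13, 15, 17, 18, 24, 25, 29, 31), so p = 9/33 ≈ 0.272727.
d = −(3/4) ln(1 − 4p/3) = −0.75 ln(1 − 0.363636) = −0.75 ln(0.636364)
  = −0.75 × (-0.451985) = 0.338989 substitutions/site.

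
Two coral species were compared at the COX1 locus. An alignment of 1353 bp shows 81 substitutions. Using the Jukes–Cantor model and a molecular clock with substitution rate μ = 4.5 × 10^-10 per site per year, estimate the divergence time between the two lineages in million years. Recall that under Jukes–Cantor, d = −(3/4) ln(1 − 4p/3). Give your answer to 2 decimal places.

69.32

p = 81/1353 ≈ 0.059867.
d = −(3/4) ln(1 − 4p/3) = −0.75 ln(1 − 0.079823) = −0.75 ln(0.920177)
  = −0.75 × (-0.083189) = 0.062392 substitutions/site.
Under a molecular clock d = 2μt, so t = d/(2μ) = 0.062392 / (2 × 4.5 × 10^-10) = 69.32 million years.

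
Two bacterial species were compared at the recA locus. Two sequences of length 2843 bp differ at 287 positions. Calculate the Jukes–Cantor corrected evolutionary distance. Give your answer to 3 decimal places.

p = 287/2843 ≈ 0.10095.
d = −(3/4) ln(1 − 4p/3) = −0.75 ln(1 − 0.1346) = −0.75 ln(0.8654)
  = −0.75 × (-0.144563) = 0.108422 substitutions/site.

0.108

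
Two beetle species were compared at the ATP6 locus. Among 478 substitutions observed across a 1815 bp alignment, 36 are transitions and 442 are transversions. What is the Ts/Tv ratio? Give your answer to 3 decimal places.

R = 36/442 = 0.081447… ≈ 0.081 (to 3 d.p.).

0.081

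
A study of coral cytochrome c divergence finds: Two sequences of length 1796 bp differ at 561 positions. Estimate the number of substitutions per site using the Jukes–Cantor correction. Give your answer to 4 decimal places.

p = 561/1796 ≈ 0.312361.
d = −(3/4) ln(1 − 4p/3) = −0.75 ln(1 − 0.416481) = −0.75 ln(0.583519)
  = −0.75 × (-0.538678) = 0.404009 substitutions/site.

0.4040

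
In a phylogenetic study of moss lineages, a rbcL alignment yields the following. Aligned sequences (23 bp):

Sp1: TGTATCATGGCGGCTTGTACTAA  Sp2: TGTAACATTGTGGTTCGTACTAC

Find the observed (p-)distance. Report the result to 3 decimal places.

The sequences differ at 6 of 23 positions (sites 5, 9, 11, 14, 16, 23).
p = 6/23 = 0.260869… ≈ 0.261 (to 3 d.p.).

0.261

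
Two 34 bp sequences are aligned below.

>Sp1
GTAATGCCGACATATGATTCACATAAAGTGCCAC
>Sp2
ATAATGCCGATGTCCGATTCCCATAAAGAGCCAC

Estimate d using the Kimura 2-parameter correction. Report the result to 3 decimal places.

Of 34 sites, 4 differences are transitions and 3 are transversions, so P = 4/34 ≈ 0.117647 and Q = 3/34 ≈ 0.088235.
Under the Kimura two-parameter model, d = −½ ln(1 − 2P − Q) − ¼ ln(1 − 2Q).
1 − 2P − Q = 0.676471, giving −½ ln(0.676471) = 0.195433.
1 − 2Q = 0.82353, giving −¼ ln(0.82353) = 0.048539.
d = 0.195433 + 0.048539 = 0.243972.

0.244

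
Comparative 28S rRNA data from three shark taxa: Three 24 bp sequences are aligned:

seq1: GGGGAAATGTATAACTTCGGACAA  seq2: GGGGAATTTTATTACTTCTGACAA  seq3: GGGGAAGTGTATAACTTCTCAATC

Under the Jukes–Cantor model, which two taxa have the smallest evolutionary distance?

seq1 and seq2

seq1–seq2: 4/24 differ, p = 0.167, d = 0.188.
seq1–seq3: 6/24 differ, p = 0.250, d = 0.304.
seq2–seq3: 7/24 differ, p = 0.292, d = 0.369.
The smallest distance is between seq1 and seq2.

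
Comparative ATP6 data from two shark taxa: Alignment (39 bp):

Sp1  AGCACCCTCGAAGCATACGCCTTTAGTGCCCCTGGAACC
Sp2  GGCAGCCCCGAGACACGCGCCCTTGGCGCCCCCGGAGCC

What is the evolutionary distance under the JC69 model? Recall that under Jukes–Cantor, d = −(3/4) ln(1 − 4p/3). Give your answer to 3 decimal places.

The sequences differ at 12 of 39 sites, so p = 12/39 ≈ 0.307692.
d = −(3/4) ln(1 − 4p/3) = −0.75 ln(1 − 0.410256) = −0.75 ln(0.589744)
  = −0.75 × (-0.528067) = 0.396050 substitutions/site.

0.396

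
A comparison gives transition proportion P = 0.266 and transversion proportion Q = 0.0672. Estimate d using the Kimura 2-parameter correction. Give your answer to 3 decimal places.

Under the Kimura two-parameter model, d = −½ ln(1 − 2P − Q) − ¼ ln(1 − 2Q).
1 − 2P − Q = 0.4008, giving −½ ln(0.4008) = 0.457146.
1 − 2Q = 0.8656, giving −¼ ln(0.8656) = 0.036083.
d = 0.457146 + 0.036083 = 0.493229.

0.493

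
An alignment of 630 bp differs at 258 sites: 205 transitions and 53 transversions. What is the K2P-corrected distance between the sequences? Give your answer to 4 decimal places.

P = 205/630 ≈ 0.325397 and Q = 53/630 ≈ 0.084127.
Under the Kimura two-parameter model, d = −½ ln(1 − 2P − Q) − ¼ ln(1 − 2Q).
1 − 2P − Q = 0.265079, giving −½ ln(0.265079) = 0.663864.
1 − 2Q = 0.831746, giving −¼ ln(0.831746) = 0.046057.
d = 0.663864 + 0.046057 = 0.709921.

0.7099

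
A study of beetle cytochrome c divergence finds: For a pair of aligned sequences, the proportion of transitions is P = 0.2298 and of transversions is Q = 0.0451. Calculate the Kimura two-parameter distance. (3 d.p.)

0.375

Under the Kimura two-parameter model, d = −½ ln(1 − 2P − Q) − ¼ ln(1 − 2Q).
1 − 2P − Q = 0.4953, giving −½ ln(0.4953) = 0.351296.
1 − 2Q = 0.9098, giving −¼ ln(0.9098) = 0.023633.
d = 0.351296 + 0.023633 = 0.374929.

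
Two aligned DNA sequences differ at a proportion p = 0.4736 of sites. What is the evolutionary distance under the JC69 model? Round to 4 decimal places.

0.7487

d = −(3/4) ln(1 − 4p/3) = −0.75 ln(1 − 0.631467) = −0.75 ln(0.368533)
  = −0.75 × (-0.998225) = 0.748669 substitutions/site.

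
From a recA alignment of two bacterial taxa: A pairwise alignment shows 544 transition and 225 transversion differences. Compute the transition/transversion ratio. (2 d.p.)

R = 544/225 = 2.417777… ≈ 2.42 (to 2 d.p.).

2.42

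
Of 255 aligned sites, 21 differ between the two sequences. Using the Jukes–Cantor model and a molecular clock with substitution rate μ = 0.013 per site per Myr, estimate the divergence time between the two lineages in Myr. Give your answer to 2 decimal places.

3.36

p = 21/255 ≈ 0.082353.
d = −(3/4) ln(1 − 4p/3) = −0.75 ln(1 − 0.109804) = −0.75 ln(0.890196)
  = −0.75 × (-0.116314) = 0.087236 substitutions/site.
Under a molecular clock d = 2μt, so t = d/(2μ) = 0.087236 / (2 × 0.013) = 3.36 Myr.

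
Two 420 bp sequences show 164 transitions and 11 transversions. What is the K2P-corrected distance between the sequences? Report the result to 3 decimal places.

0.836

P = 164/420 ≈ 0.390476 and Q = 11/420 ≈ 0.02619.
Under the Kimura two-parameter model, d = −½ ln(1 − 2P − Q) − ¼ ln(1 − 2Q).
1 − 2P − Q = 0.192858, giving −½ ln(0.192858) = 0.822901.
1 − 2Q = 0.94762, giving −¼ ln(0.94762) = 0.013450.
d = 0.822901 + 0.013450 = 0.836351.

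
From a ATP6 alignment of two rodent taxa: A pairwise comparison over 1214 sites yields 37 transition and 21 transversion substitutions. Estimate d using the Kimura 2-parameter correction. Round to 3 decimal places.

0.050

P = 37/1214 ≈ 0.030478 and Q = 21/1214 ≈ 0.017298.
Under the Kimura two-parameter model, d = −½ ln(1 − 2P − Q) − ¼ ln(1 − 2Q).
1 − 2P − Q = 0.921746, giving −½ ln(0.921746) = 0.040743.
1 − 2Q = 0.965404, giving −¼ ln(0.965404) = 0.008802.
d = 0.040743 + 0.008802 = 0.049545.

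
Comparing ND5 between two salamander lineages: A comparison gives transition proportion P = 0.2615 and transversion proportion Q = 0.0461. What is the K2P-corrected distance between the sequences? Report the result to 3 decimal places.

Under the Kimura two-parameter model, d = −½ ln(1 − 2P − Q) − ¼ ln(1 − 2Q).
1 − 2P − Q = 0.4309, giving −½ ln(0.4309) = 0.420940.
1 − 2Q = 0.9078, giving −¼ ln(0.9078) = 0.024183.
d = 0.420940 + 0.024183 = 0.445123.

0.445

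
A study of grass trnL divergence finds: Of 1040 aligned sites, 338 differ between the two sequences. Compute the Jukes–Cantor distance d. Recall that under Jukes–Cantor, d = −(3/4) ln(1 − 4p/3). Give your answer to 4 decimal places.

p = 338/1040 = 0.325.
d = −(3/4) ln(1 − 4p/3) = −0.75 ln(1 − 0.433333) = −0.75 ln(0.566667)
  = −0.75 × (-0.567983) = 0.425987 substitutions/site.

0.4260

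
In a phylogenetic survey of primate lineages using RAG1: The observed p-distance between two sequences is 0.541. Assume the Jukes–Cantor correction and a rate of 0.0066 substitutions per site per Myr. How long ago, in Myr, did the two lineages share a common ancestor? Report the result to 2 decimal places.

72.60

d = −(3/4) ln(1 − 4p/3) = −0.75 ln(1 − 0.721333) = −0.75 ln(0.278667)
  = −0.75 × (-1.277738) = 0.958304 substitutions/site.
Under a molecular clock d = 2μt, so t = d/(2μ) = 0.958304 / (2 × 0.0066) = 72.60 Myr.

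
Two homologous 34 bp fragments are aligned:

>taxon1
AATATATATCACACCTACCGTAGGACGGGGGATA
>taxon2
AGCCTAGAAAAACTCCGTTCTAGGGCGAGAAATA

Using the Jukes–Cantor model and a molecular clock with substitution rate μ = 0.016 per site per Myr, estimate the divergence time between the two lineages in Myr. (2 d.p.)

28.68

The sequences differ at 18 of 34 sites, so p = 18/34 ≈ 0.529412.
d = −(3/4) ln(1 − 4p/3) = −0.75 ln(1 − 0.705883) = −0.75 ln(0.294117)
  = −0.75 × (-1.223778) = 0.917834 substitutions/site.
Under a molecular clock d = 2μt, so t = d/(2μ) = 0.917834 / (2 × 0.016) = 28.68 Myr.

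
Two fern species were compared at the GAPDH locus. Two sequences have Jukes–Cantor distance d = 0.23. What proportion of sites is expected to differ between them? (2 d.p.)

0.20

p = (3/4)(1 − e^(−4d/3)) = 0.75 × (1 − e^(-0.306667)) = 0.75 × (1 − 0.735896) = 0.198078.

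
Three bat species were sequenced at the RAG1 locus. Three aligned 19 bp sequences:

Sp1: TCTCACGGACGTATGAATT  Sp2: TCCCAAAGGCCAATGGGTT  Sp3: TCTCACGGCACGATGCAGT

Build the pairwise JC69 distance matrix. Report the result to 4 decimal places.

d(Sp1,Sp2) = 0.6181, d(Sp1,Sp3) = 0.4099, d(Sp2,Sp3) = 0.7489

Sp1–Sp2: 8/19 sites differ → p ≈ 0.421053, d = −0.75 ln(1 − 0.561404) = 0.618132 ≈ 0.6181.
Sp1–Sp3: 6/19 sites differ → p ≈ 0.315789, d = −0.75 ln(1 − 0.421052) = 0.409907 ≈ 0.4099.
Sp2–Sp3: 9/19 sites differ → p ≈ 0.473684, d = −0.75 ln(1 − 0.631579) = 0.748897 ≈ 0.7489.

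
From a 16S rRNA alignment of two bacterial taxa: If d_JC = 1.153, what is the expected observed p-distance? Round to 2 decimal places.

0.59

p = (3/4)(1 − e^(−4d/3)) = 0.75 × (1 − e^(-1.537333)) = 0.75 × (1 − 0.214954) = 0.588785.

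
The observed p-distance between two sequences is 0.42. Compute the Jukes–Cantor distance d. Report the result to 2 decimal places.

d = −(3/4) ln(1 − 4p/3) = −0.75 ln(1 − 0.56) = −0.75 ln(0.44)
  = −0.75 × (-0.820981) = 0.615736 substitutions/site.

0.62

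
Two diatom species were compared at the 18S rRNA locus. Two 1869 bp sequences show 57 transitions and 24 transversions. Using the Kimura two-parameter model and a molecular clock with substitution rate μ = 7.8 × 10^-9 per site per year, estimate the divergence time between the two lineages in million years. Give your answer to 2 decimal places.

P = 57/1869 ≈ 0.030498 and Q = 24/1869 ≈ 0.012841.
Under the Kimura two-parameter model, d = −½ ln(1 − 2P − Q) − ¼ ln(1 − 2Q).
1 − 2P − Q = 0.926163, giving −½ ln(0.926163) = 0.038353.
1 − 2Q = 0.974318, giving −¼ ln(0.974318) = 0.006504.
d = 0.038353 + 0.006504 = 0.044857.
Under a molecular clock d = 2μt, so t = d/(2μ) = 0.044857 / (2 × 7.8 × 10^-9) = 2.88 million years.

2.88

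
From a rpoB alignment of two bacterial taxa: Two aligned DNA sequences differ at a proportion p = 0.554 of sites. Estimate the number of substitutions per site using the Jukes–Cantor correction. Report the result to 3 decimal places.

1.006

d = −(3/4) ln(1 − 4p/3) = −0.75 ln(1 − 0.738667) = −0.75 ln(0.261333)
  = −0.75 × (-1.341960) = 1.006470 substitutions/site.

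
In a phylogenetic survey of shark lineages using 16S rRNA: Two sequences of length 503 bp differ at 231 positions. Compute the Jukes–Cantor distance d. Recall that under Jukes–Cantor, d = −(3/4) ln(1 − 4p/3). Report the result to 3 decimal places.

0.711

p = 231/503 ≈ 0.459245.
d = −(3/4) ln(1 − 4p/3) = −0.75 ln(1 − 0.612327) = −0.75 ln(0.387673)
  = −0.75 × (-0.947593) = 0.710695 substitutions/site.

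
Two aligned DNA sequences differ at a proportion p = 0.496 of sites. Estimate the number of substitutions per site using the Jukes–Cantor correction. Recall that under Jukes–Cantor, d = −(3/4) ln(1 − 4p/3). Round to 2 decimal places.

d = −(3/4) ln(1 − 4p/3) = −0.75 ln(1 − 0.661333) = −0.75 ln(0.338667)
  = −0.75 × (-1.082738) = 0.812054 substitutions/site.

0.81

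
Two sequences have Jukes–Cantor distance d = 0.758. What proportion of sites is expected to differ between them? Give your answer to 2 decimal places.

p = (3/4)(1 − e^(−4d/3)) = 0.75 × (1 − e^(-1.010667)) = 0.75 × (1 − 0.363976) = 0.477018.

0.48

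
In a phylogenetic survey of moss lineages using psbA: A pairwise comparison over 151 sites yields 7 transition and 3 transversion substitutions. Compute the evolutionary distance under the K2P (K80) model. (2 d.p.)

0.07

P = 7/151 ≈ 0.046358 and Q = 3/151 ≈ 0.019868.
Under the Kimura two-parameter model, d = −½ ln(1 − 2P − Q) − ¼ ln(1 − 2Q).
1 − 2P − Q = 0.887416, giving −½ ln(0.887416) = 0.059721.
1 − 2Q = 0.960264, giving −¼ ln(0.960264) = 0.010137.
d = 0.059721 + 0.010137 = 0.069858.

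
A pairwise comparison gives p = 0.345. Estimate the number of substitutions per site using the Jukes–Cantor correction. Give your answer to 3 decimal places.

0.462

d = −(3/4) ln(1 − 4p/3) = −0.75 ln(1 − 0.46) = −0.75 ln(0.54)
  = −0.75 × (-0.616186) = 0.462140 substitutions/site.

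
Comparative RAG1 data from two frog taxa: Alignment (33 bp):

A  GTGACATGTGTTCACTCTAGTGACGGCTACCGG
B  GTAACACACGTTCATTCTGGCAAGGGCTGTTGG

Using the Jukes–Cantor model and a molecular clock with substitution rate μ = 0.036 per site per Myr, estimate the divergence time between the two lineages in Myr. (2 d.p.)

The sequences differ at 12 of 33 sites, so p = 12/33 ≈ 0.363636.
d = −(3/4) ln(1 − 4p/3) = −0.75 ln(1 − 0.484848) = −0.75 ln(0.515152)
  = −0.75 × (-0.663293) = 0.497470 substitutions/site.
Under a molecular clock d = 2μt, so t = d/(2μ) = 0.497470 / (2 × 0.036) = 6.91 Myr.

6.91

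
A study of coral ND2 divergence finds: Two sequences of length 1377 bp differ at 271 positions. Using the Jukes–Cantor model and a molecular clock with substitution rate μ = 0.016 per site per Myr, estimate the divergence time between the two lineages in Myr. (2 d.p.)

p = 271/1377 ≈ 0.196805.
d = −(3/4) ln(1 − 4p/3) = −0.75 ln(1 − 0.262407) = −0.75 ln(0.737593)
  = −0.75 × (-0.304363) = 0.228272 substitutions/site.
Under a molecular clock d = 2μt, so t = d/(2μ) = 0.228272 / (2 × 0.016) = 7.13 Myr.

7.13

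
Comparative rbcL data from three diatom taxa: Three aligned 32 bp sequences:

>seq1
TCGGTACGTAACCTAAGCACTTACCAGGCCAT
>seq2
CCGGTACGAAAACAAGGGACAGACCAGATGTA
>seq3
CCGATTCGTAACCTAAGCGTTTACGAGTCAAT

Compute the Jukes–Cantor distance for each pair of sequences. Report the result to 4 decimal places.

seq1–seq2: 13/32 sites differ → p = 0.40625, d = −0.75 ln(1 − 0.541667) = 0.585119 ≈ 0.5851.
seq1–seq3: 8/32 sites differ → p = 0.25, d = −0.75 ln(1 − 0.333333) = 0.304098 ≈ 0.3041.
seq2–seq3: 17/32 sites differ → p = 0.53125, d = −0.75 ln(1 − 0.708333) = 0.924107 ≈ 0.9241.

d(seq1,seq2) = 0.5851, d(seq1,seq3) = 0.3041, d(seq2,seq3) = 0.9241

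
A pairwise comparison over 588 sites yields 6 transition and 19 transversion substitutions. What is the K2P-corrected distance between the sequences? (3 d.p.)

P = 6/588 ≈ 0.010204 and Q = 19/588 ≈ 0.032313.
Under the Kimura two-parameter model, d = −½ ln(1 − 2P − Q) − ¼ ln(1 − 2Q).
1 − 2P − Q = 0.947279, giving −½ ln(0.947279) = 0.027081.
1 − 2Q = 0.935374, giving −¼ ln(0.935374) = 0.016702.
d = 0.027081 + 0.016702 = 0.043783.

0.044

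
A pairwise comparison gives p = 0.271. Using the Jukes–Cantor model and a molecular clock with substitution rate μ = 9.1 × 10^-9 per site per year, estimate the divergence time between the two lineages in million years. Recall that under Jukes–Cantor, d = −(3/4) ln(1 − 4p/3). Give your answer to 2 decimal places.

d = −(3/4) ln(1 − 4p/3) = −0.75 ln(1 − 0.361333) = −0.75 ln(0.638667)
  = −0.75 × (-0.448372) = 0.336279 substitutions/site.
Under a molecular clock d = 2μt, so t = d/(2μ) = 0.336279 / (2 × 9.1 × 10^-9) = 18.48 million years.

18.48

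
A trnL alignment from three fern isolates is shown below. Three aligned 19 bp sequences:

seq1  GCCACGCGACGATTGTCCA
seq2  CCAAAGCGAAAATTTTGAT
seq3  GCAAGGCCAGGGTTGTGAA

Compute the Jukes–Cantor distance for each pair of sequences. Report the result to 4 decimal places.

d(seq1,seq2) = 0.7489, d(seq1,seq3) = 0.5068, d(seq2,seq3) = 0.6181

seq1–seq2: 9/19 sites differ → p ≈ 0.473684, d = −0.75 ln(1 − 0.631579) = 0.748897 ≈ 0.7489.
seq1–seq3: 7/19 sites differ → p ≈ 0.368421, d = −0.75 ln(1 − 0.491228) = 0.506816 ≈ 0.5068.
seq2–seq3: 8/19 sites differ → p ≈ 0.421053, d = −0.75 ln(1 − 0.561404) = 0.618132 ≈ 0.6181.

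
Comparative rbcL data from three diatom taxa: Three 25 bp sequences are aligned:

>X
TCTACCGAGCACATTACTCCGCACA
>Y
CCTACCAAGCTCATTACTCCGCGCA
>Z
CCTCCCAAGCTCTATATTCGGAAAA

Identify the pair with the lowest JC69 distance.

X–Y: 4/25 differ, p = 0.160, d = 0.180.
X–Z: 10/25 differ, p = 0.400, d = 0.572.
Y–Z: 8/25 differ, p = 0.320, d = 0.417.
The smallest distance is between X and Y.

X and Y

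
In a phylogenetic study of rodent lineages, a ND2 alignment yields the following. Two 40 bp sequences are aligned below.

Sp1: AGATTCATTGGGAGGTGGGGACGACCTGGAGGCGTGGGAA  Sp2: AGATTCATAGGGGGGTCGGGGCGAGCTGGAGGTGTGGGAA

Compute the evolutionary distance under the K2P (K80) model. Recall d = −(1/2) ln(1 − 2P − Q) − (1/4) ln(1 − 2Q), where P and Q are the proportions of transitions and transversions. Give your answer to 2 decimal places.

0.17

Of 40 sites, 3 differences are transitions and 3 are transversions, so P = 3/40 = 0.075 and Q = 3/40 = 0.075.
Under the Kimura two-parameter model, d = −½ ln(1 − 2P − Q) − ¼ ln(1 − 2Q).
1 − 2P − Q = 0.775, giving −½ ln(0.775) = 0.127446.
1 − 2Q = 0.85, giving −¼ ln(0.85) = 0.040630.
d = 0.127446 + 0.040630 = 0.168076.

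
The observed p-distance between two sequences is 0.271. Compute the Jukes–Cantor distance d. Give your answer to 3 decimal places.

d = −(3/4) ln(1 − 4p/3) = −0.75 ln(1 − 0.361333) = −0.75 ln(0.638667)
  = −0.75 × (-0.448372) = 0.336279 substitutions/site.

0.336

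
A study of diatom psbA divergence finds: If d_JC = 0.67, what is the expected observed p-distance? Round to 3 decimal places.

p = (3/4)(1 − e^(−4d/3)) = 0.75 × (1 − e^(-0.893333)) = 0.75 × (1 − 0.409289) = 0.443033.

0.443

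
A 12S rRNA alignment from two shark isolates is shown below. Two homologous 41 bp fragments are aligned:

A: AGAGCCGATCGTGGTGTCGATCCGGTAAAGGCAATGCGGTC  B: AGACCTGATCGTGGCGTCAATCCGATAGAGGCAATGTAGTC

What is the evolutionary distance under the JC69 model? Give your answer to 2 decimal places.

0.23

The sequences differ at 8 of 41 sites (4, 6, 15, 19, 25, 28, 37, 38), so p = 8/41 ≈ 0.195122.
d = −(3/4) ln(1 − 4p/3) = −0.75 ln(1 − 0.260163) = −0.75 ln(0.739837)
  = −0.75 × (-0.301325) = 0.225994 substitutions/site.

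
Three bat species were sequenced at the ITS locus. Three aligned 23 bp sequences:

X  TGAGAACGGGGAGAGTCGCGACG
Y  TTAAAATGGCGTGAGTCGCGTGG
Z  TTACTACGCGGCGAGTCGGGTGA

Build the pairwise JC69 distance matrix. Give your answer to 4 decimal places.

d(X,Y) = 0.3904, d(X,Z) = 0.5532, d(Y,Z) = 0.4674

X–Y: 7/23 sites differ → p ≈ 0.304348, d = −0.75 ln(1 − 0.405797) = 0.390401 ≈ 0.3904.
X–Z: 9/23 sites differ → p ≈ 0.391304, d = −0.75 ln(1 − 0.521739) = 0.553199 ≈ 0.5532.
Y–Z: 8/23 sites differ → p ≈ 0.347826, d = −0.75 ln(1 − 0.463768) = 0.467391 ≈ 0.4674.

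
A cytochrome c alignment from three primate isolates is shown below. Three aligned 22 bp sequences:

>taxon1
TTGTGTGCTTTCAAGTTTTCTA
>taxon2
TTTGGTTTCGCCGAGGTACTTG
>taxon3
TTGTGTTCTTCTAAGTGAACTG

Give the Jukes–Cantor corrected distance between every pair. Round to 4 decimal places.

d(taxon1,taxon2) = 1.1629, d(taxon1,taxon3) = 0.4141, d(taxon2,taxon3) = 0.8240

taxon1–taxon2: 13/22 sites differ → p ≈ 0.590909, d = −0.75 ln(1 − 0.787879) = 1.162949 ≈ 1.1629.
taxon1–taxon3: 7/22 sites differ → p ≈ 0.318182, d = −0.75 ln(1 − 0.424243) = 0.414052 ≈ 0.4141.
taxon2–taxon3: 11/22 sites differ → p = 0.5, d = −0.75 ln(1 − 0.666667) = 0.823960 ≈ 0.8240.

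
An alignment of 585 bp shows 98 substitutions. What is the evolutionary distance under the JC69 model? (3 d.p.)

p = 98/585 ≈ 0.167521.
d = −(3/4) ln(1 − 4p/3) = −0.75 ln(1 − 0.223361) = −0.75 ln(0.776639)
  = −0.75 × (-0.252780) = 0.189585 substitutions/site.

0.190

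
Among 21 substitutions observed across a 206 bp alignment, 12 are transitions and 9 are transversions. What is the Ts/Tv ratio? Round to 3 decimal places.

1.333

R = 12/9 = 1.333333… ≈ 1.333 (to 3 d.p.).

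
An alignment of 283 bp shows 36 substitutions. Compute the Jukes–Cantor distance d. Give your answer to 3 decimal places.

0.139

p = 36/283 ≈ 0.127208.
d = −(3/4) ln(1 − 4p/3) = −0.75 ln(1 − 0.169611) = −0.75 ln(0.830389)
  = −0.75 × (-0.185861) = 0.139396 substitutions/site.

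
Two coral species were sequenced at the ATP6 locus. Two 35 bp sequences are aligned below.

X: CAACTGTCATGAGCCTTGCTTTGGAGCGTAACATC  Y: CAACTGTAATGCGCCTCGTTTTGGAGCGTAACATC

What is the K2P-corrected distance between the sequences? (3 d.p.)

0.124

Of 35 sites, 2 differences are transitions and 2 are transversions, so P = 2/35 ≈ 0.057143 and Q = 2/35 ≈ 0.057143.
Under the Kimura two-parameter model, d = −½ ln(1 − 2P − Q) − ¼ ln(1 − 2Q).
1 − 2P − Q = 0.828571, giving −½ ln(0.828571) = 0.094026.
1 − 2Q = 0.885714, giving −¼ ln(0.885714) = 0.030340.
d = 0.094026 + 0.030340 = 0.124366.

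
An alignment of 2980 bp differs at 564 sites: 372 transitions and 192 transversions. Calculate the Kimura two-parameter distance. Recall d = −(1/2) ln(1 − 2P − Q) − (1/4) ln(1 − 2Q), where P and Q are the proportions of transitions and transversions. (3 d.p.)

0.223

P = 372/2980 ≈ 0.124832 and Q = 192/2980 ≈ 0.06443.
Under the Kimura two-parameter model, d = −½ ln(1 − 2P − Q) − ¼ ln(1 − 2Q).
1 − 2P − Q = 0.685906, giving −½ ln(0.685906) = 0.188507.
1 − 2Q = 0.87114, giving −¼ ln(0.87114) = 0.034488.
d = 0.188507 + 0.034488 = 0.222995.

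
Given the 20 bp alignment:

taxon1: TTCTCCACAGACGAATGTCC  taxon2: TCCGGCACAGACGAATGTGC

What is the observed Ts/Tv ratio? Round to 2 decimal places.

Transitions are A↔G and C↔T; transversions are all other mismatches.
Transitions: 1. Transversions: 3.
R = 1/3 = 0.333333… ≈ 0.33 (to 2 d.p.).

0.33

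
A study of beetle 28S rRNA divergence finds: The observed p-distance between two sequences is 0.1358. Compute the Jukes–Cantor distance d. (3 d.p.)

0.150

d = −(3/4) ln(1 − 4p/3) = −0.75 ln(1 − 0.181067) = −0.75 ln(0.818933)
  = −0.75 × (-0.199753) = 0.149815 substitutions/site.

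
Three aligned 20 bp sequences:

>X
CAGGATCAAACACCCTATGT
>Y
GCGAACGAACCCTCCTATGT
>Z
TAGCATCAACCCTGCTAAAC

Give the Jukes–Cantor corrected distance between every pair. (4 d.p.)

X–Y: 8/20 sites differ → p = 0.4, d = −0.75 ln(1 − 0.533333) = 0.571605 ≈ 0.5716.
X–Z: 9/20 sites differ → p = 0.45, d = −0.75 ln(1 − 0.6) = 0.687218 ≈ 0.6872.
Y–Z: 9/20 sites differ → p = 0.45, d = −0.75 ln(1 − 0.6) = 0.687218 ≈ 0.6872.

d(X,Y) = 0.5716, d(X,Z) = 0.6872, d(Y,Z) = 0.6872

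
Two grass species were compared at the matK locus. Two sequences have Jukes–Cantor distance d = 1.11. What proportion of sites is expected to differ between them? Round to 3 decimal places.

0.579

p = (3/4)(1 − e^(−4d/3)) = 0.75 × (1 − e^(-1.48)) = 0.75 × (1 − 0.227638) = 0.579272.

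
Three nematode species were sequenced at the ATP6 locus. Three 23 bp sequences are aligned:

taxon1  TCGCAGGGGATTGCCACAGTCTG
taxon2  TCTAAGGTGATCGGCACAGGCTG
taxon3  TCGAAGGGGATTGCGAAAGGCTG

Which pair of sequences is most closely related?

taxon1–taxon2: 6/23 differ, p = 0.261, d = 0.321.
taxon1–taxon3: 4/23 differ, p = 0.174, d = 0.198.
taxon2–taxon3: 6/23 differ, p = 0.261, d = 0.321.
The smallest distance is between taxon1 and taxon3.

taxon1 and taxon3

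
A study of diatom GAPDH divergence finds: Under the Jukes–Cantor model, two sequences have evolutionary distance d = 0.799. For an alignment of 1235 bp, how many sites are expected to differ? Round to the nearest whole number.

Invert JC69: p = (3/4)(1 − e^(−4d/3)) = 0.75 × (1 − e^(-1.065333)) = 0.75 × (1 − 0.344613) = 0.491540.
Expected differing sites = pL ≈ 0.491540 × 1235 = 607.0519 ≈ 607.

607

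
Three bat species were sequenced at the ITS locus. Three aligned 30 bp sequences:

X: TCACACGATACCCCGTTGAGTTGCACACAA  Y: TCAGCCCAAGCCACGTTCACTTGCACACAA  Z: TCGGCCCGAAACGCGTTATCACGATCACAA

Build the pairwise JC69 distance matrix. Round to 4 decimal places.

d(X,Y) = 0.3295, d(X,Z) = 0.8240, d(Y,Z) = 0.5034

X–Y: 8/30 sites differ → p ≈ 0.266667, d = −0.75 ln(1 − 0.355556) = 0.329526 ≈ 0.3295.
X–Z: 15/30 sites differ → p = 0.5, d = −0.75 ln(1 − 0.666667) = 0.823960 ≈ 0.8240.
Y–Z: 11/30 sites differ → p ≈ 0.366667, d = −0.75 ln(1 − 0.488889) = 0.503376 ≈ 0.5034.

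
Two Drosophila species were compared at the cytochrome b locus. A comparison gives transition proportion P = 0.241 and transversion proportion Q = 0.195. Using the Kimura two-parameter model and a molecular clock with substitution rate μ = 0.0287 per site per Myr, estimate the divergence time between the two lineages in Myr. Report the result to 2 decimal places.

12.00

Under the Kimura two-parameter model, d = −½ ln(1 − 2P − Q) − ¼ ln(1 − 2Q).
1 − 2P − Q = 0.323, giving −½ ln(0.323) = 0.565051.
1 − 2Q = 0.61, giving −¼ ln(0.61) = 0.123574.
d = 0.565051 + 0.123574 = 0.688625.
Under a molecular clock d = 2μt, so t = d/(2μ) = 0.688625 / (2 × 0.0287) = 12.00 Myr.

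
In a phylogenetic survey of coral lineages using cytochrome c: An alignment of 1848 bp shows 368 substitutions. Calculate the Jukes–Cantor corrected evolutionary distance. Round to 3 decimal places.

p = 368/1848 ≈ 0.199134.
d = −(3/4) ln(1 − 4p/3) = −0.75 ln(1 − 0.265512) = −0.75 ln(0.734488)
  = −0.75 × (-0.308582) = 0.231437 substitutions/site.

0.231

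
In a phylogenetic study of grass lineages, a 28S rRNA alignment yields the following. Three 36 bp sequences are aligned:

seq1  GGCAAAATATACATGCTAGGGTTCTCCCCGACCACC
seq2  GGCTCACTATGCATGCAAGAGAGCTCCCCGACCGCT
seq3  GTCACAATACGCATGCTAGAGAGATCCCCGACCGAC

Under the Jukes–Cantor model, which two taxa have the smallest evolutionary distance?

seq2 and seq3

seq1–seq2: 10/36 differ, p = 0.278, d = 0.347.
seq1–seq3: 10/36 differ, p = 0.278, d = 0.347.
seq2–seq3: 8/36 differ, p = 0.222, d = 0.264.
The smallest distance is between seq2 and seq3.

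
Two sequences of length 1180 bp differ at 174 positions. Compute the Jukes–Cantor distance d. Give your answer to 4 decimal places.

0.1642

p = 174/1180 ≈ 0.147458.
d = −(3/4) ln(1 − 4p/3) = −0.75 ln(1 − 0.196611) = −0.75 ln(0.803389)
  = −0.75 × (-0.218916) = 0.164187 substitutions/site.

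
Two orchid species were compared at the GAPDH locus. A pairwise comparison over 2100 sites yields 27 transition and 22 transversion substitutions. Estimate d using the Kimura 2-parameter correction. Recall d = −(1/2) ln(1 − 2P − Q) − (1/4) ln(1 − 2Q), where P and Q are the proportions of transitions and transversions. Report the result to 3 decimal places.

P = 27/2100 ≈ 0.012857 and Q = 22/2100 ≈ 0.010476.
Under the Kimura two-parameter model, d = −½ ln(1 − 2P − Q) − ¼ ln(1 − 2Q).
1 − 2P − Q = 0.96381, giving −½ ln(0.96381) = 0.018431.
1 − 2Q = 0.979048, giving −¼ ln(0.979048) = 0.005294.
d = 0.018431 + 0.005294 = 0.023725.

0.024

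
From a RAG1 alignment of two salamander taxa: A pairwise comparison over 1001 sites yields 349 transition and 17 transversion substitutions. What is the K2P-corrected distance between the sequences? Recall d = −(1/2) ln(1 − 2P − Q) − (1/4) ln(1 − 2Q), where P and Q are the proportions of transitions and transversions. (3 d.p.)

0.635

P = 349/1001 ≈ 0.348651 and Q = 17/1001 ≈ 0.016983.
Under the Kimura two-parameter model, d = −½ ln(1 − 2P − Q) − ¼ ln(1 − 2Q).
1 − 2P − Q = 0.285715, giving −½ ln(0.285715) = 0.626380.
1 − 2Q = 0.966034, giving −¼ ln(0.966034) = 0.008639.
d = 0.626380 + 0.008639 = 0.635019.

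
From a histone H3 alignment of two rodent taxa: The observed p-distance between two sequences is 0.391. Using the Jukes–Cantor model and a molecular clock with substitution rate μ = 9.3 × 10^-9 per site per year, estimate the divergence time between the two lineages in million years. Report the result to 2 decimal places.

29.71

d = −(3/4) ln(1 − 4p/3) = −0.75 ln(1 − 0.521333) = −0.75 ln(0.478667)
  = −0.75 × (-0.736750) = 0.552563 substitutions/site.
Under a molecular clock d = 2μt, so t = d/(2μ) = 0.552563 / (2 × 9.3 × 10^-9) = 29.71 million years.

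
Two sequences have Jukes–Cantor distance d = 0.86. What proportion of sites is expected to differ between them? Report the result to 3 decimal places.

p = (3/4)(1 − e^(−4d/3)) = 0.75 × (1 − e^(-1.146667)) = 0.75 × (1 − 0.317694) = 0.511730.

0.512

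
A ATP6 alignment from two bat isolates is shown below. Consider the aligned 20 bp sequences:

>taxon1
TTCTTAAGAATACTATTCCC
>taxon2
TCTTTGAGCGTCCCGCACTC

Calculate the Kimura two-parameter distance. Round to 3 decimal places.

Of 20 sites, 8 differences are transitions and 3 are transversions, so P = 8/20 = 0.4 and Q = 3/20 = 0.15.
Under the Kimura two-parameter model, d = −½ ln(1 − 2P − Q) − ¼ ln(1 − 2Q).
1 − 2P − Q = 0.05, giving −½ ln(0.05) = 1.497866.
1 − 2Q = 0.7, giving −¼ ln(0.7) = 0.089169.
d = 1.497866 + 0.089169 = 1.587035.

1.587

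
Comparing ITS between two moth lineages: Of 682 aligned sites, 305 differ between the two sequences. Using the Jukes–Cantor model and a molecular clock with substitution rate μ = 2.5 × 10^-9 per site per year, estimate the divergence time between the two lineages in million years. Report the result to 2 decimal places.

136.06

p = 305/682 ≈ 0.447214.
d = −(3/4) ln(1 − 4p/3) = −0.75 ln(1 − 0.596285) = −0.75 ln(0.403715)
  = −0.75 × (-0.907046) = 0.680285 substitutions/site.
Under a molecular clock d = 2μt, so t = d/(2μ) = 0.680285 / (2 × 2.5 × 10^-9) = 136.06 million years.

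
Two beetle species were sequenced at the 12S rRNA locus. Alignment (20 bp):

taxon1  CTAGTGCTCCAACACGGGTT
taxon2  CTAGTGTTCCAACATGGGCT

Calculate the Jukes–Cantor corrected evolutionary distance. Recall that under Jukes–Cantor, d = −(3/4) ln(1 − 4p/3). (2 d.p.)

0.17

The sequences differ at 3 of 20 sites (7, 15, 19), so p = 3/20 = 0.15.
d = −(3/4) ln(1 − 4p/3) = −0.75 ln(1 − 0.2) = −0.75 ln(0.8)
  = −0.75 × (-0.223144) = 0.167358 substitutions/site.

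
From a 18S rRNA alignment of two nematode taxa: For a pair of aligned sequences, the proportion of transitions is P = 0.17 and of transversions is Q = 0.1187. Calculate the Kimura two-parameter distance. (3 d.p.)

0.375

Under the Kimura two-parameter model, d = −½ ln(1 − 2P − Q) − ¼ ln(1 − 2Q).
1 − 2P − Q = 0.5413, giving −½ ln(0.5413) = 0.306891.
1 − 2Q = 0.7626, giving −¼ ln(0.7626) = 0.067755.
d = 0.306891 + 0.067755 = 0.374646.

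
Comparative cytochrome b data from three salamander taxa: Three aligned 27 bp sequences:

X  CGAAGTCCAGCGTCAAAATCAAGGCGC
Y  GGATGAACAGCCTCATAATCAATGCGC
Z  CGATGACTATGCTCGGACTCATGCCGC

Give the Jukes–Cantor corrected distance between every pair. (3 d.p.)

d(X,Y) = 0.318, d(X,Z) = 0.588, d(Y,Z) = 0.588

X–Y: 7/27 sites differ → p ≈ 0.259259, d = −0.75 ln(1 − 0.345679) = 0.318118 ≈ 0.318.
X–Z: 11/27 sites differ → p ≈ 0.407407, d = −0.75 ln(1 − 0.543209) = 0.587647 ≈ 0.588.
Y–Z: 11/27 sites differ → p ≈ 0.407407, d = −0.75 ln(1 − 0.543209) = 0.587647 ≈ 0.588.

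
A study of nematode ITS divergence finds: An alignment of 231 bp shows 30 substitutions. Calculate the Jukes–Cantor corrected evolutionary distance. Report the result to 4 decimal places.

0.1426

p = 30/231 ≈ 0.12987.
d = −(3/4) ln(1 − 4p/3) = −0.75 ln(1 − 0.17316) = −0.75 ln(0.82684)
  = −0.75 × (-0.190144) = 0.142608 substitutions/site.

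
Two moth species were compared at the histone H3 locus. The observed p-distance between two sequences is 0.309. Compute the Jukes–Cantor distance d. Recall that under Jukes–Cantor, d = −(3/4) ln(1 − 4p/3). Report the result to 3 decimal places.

0.398

d = −(3/4) ln(1 − 4p/3) = −0.75 ln(1 − 0.412) = −0.75 ln(0.588)
  = −0.75 × (-0.531028) = 0.398271 substitutions/site.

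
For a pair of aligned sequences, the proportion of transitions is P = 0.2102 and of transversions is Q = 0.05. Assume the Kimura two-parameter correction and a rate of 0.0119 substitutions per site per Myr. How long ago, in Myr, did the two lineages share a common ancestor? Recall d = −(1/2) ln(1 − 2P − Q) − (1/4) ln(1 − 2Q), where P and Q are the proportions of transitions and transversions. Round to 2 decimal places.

Under the Kimura two-parameter model, d = −½ ln(1 − 2P − Q) − ¼ ln(1 − 2Q).
1 − 2P − Q = 0.5296, giving −½ ln(0.5296) = 0.317817.
1 − 2Q = 0.9, giving −¼ ln(0.9) = 0.026340.
d = 0.317817 + 0.026340 = 0.344157.
Under a molecular clock d = 2μt, so t = d/(2μ) = 0.344157 / (2 × 0.0119) = 14.46 Myr.

14.46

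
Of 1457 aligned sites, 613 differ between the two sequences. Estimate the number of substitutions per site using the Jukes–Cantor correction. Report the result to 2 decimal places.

0.62

p = 613/1457 ≈ 0.420728.
d = −(3/4) ln(1 − 4p/3) = −0.75 ln(1 − 0.560971) = −0.75 ln(0.439029)
  = −0.75 × (-0.823190) = 0.617393 substitutions/site.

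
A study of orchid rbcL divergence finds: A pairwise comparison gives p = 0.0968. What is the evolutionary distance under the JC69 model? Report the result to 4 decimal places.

d = −(3/4) ln(1 − 4p/3) = −0.75 ln(1 − 0.129067) = −0.75 ln(0.870933)
  = −0.75 × (-0.138190) = 0.103643 substitutions/site.

0.1036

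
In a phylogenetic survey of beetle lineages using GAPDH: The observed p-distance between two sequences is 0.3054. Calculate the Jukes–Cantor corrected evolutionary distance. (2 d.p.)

0.39

d = −(3/4) ln(1 − 4p/3) = −0.75 ln(1 − 0.4072) = −0.75 ln(0.5928)
  = −0.75 × (-0.522898) = 0.392174 substitutions/site.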